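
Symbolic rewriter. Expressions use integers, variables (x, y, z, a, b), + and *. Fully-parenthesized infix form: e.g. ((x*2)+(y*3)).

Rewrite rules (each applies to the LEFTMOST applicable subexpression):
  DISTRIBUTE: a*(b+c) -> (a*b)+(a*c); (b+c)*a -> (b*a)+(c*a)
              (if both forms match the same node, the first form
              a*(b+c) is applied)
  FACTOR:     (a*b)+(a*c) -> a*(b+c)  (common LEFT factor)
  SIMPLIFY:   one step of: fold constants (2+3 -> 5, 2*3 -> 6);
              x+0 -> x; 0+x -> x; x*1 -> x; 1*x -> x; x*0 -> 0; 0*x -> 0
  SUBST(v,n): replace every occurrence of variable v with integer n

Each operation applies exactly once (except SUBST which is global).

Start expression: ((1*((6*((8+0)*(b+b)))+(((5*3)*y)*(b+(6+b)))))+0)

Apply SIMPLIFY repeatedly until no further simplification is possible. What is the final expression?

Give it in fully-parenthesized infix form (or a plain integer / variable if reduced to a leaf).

Answer: ((6*(8*(b+b)))+((15*y)*(b+(6+b))))

Derivation:
Start: ((1*((6*((8+0)*(b+b)))+(((5*3)*y)*(b+(6+b)))))+0)
Step 1: at root: ((1*((6*((8+0)*(b+b)))+(((5*3)*y)*(b+(6+b)))))+0) -> (1*((6*((8+0)*(b+b)))+(((5*3)*y)*(b+(6+b))))); overall: ((1*((6*((8+0)*(b+b)))+(((5*3)*y)*(b+(6+b)))))+0) -> (1*((6*((8+0)*(b+b)))+(((5*3)*y)*(b+(6+b)))))
Step 2: at root: (1*((6*((8+0)*(b+b)))+(((5*3)*y)*(b+(6+b))))) -> ((6*((8+0)*(b+b)))+(((5*3)*y)*(b+(6+b)))); overall: (1*((6*((8+0)*(b+b)))+(((5*3)*y)*(b+(6+b))))) -> ((6*((8+0)*(b+b)))+(((5*3)*y)*(b+(6+b))))
Step 3: at LRL: (8+0) -> 8; overall: ((6*((8+0)*(b+b)))+(((5*3)*y)*(b+(6+b)))) -> ((6*(8*(b+b)))+(((5*3)*y)*(b+(6+b))))
Step 4: at RLL: (5*3) -> 15; overall: ((6*(8*(b+b)))+(((5*3)*y)*(b+(6+b)))) -> ((6*(8*(b+b)))+((15*y)*(b+(6+b))))
Fixed point: ((6*(8*(b+b)))+((15*y)*(b+(6+b))))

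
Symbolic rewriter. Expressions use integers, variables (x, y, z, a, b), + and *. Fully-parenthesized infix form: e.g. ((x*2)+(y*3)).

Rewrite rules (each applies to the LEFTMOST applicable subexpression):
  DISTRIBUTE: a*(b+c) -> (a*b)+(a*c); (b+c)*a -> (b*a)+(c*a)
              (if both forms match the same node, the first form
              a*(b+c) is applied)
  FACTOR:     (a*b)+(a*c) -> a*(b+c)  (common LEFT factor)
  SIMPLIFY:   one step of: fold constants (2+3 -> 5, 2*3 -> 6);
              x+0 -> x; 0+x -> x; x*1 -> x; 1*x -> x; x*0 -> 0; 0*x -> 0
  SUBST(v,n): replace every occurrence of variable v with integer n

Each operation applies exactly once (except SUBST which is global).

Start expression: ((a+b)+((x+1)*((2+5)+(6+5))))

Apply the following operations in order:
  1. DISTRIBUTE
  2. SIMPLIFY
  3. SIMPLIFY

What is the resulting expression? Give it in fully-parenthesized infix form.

Start: ((a+b)+((x+1)*((2+5)+(6+5))))
Apply DISTRIBUTE at R (target: ((x+1)*((2+5)+(6+5)))): ((a+b)+((x+1)*((2+5)+(6+5)))) -> ((a+b)+(((x+1)*(2+5))+((x+1)*(6+5))))
Apply SIMPLIFY at RLR (target: (2+5)): ((a+b)+(((x+1)*(2+5))+((x+1)*(6+5)))) -> ((a+b)+(((x+1)*7)+((x+1)*(6+5))))
Apply SIMPLIFY at RRR (target: (6+5)): ((a+b)+(((x+1)*7)+((x+1)*(6+5)))) -> ((a+b)+(((x+1)*7)+((x+1)*11)))

Answer: ((a+b)+(((x+1)*7)+((x+1)*11)))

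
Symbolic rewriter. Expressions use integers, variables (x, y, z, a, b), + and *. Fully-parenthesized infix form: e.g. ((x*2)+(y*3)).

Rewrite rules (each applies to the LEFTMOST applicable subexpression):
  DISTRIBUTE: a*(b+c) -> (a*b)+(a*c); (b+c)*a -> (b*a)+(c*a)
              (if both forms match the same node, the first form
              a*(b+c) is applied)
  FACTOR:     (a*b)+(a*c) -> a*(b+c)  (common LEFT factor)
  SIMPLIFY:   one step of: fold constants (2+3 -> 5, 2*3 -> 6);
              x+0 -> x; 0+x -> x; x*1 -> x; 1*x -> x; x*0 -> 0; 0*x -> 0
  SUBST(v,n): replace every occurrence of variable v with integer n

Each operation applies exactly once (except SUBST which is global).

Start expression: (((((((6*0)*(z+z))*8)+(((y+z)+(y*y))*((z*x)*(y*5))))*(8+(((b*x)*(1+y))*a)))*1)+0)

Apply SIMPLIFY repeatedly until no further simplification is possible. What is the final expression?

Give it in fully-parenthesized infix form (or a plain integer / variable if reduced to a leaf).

Answer: ((((y+z)+(y*y))*((z*x)*(y*5)))*(8+(((b*x)*(1+y))*a)))

Derivation:
Start: (((((((6*0)*(z+z))*8)+(((y+z)+(y*y))*((z*x)*(y*5))))*(8+(((b*x)*(1+y))*a)))*1)+0)
Step 1: at root: (((((((6*0)*(z+z))*8)+(((y+z)+(y*y))*((z*x)*(y*5))))*(8+(((b*x)*(1+y))*a)))*1)+0) -> ((((((6*0)*(z+z))*8)+(((y+z)+(y*y))*((z*x)*(y*5))))*(8+(((b*x)*(1+y))*a)))*1); overall: (((((((6*0)*(z+z))*8)+(((y+z)+(y*y))*((z*x)*(y*5))))*(8+(((b*x)*(1+y))*a)))*1)+0) -> ((((((6*0)*(z+z))*8)+(((y+z)+(y*y))*((z*x)*(y*5))))*(8+(((b*x)*(1+y))*a)))*1)
Step 2: at root: ((((((6*0)*(z+z))*8)+(((y+z)+(y*y))*((z*x)*(y*5))))*(8+(((b*x)*(1+y))*a)))*1) -> (((((6*0)*(z+z))*8)+(((y+z)+(y*y))*((z*x)*(y*5))))*(8+(((b*x)*(1+y))*a))); overall: ((((((6*0)*(z+z))*8)+(((y+z)+(y*y))*((z*x)*(y*5))))*(8+(((b*x)*(1+y))*a)))*1) -> (((((6*0)*(z+z))*8)+(((y+z)+(y*y))*((z*x)*(y*5))))*(8+(((b*x)*(1+y))*a)))
Step 3: at LLLL: (6*0) -> 0; overall: (((((6*0)*(z+z))*8)+(((y+z)+(y*y))*((z*x)*(y*5))))*(8+(((b*x)*(1+y))*a))) -> ((((0*(z+z))*8)+(((y+z)+(y*y))*((z*x)*(y*5))))*(8+(((b*x)*(1+y))*a)))
Step 4: at LLL: (0*(z+z)) -> 0; overall: ((((0*(z+z))*8)+(((y+z)+(y*y))*((z*x)*(y*5))))*(8+(((b*x)*(1+y))*a))) -> (((0*8)+(((y+z)+(y*y))*((z*x)*(y*5))))*(8+(((b*x)*(1+y))*a)))
Step 5: at LL: (0*8) -> 0; overall: (((0*8)+(((y+z)+(y*y))*((z*x)*(y*5))))*(8+(((b*x)*(1+y))*a))) -> ((0+(((y+z)+(y*y))*((z*x)*(y*5))))*(8+(((b*x)*(1+y))*a)))
Step 6: at L: (0+(((y+z)+(y*y))*((z*x)*(y*5)))) -> (((y+z)+(y*y))*((z*x)*(y*5))); overall: ((0+(((y+z)+(y*y))*((z*x)*(y*5))))*(8+(((b*x)*(1+y))*a))) -> ((((y+z)+(y*y))*((z*x)*(y*5)))*(8+(((b*x)*(1+y))*a)))
Fixed point: ((((y+z)+(y*y))*((z*x)*(y*5)))*(8+(((b*x)*(1+y))*a)))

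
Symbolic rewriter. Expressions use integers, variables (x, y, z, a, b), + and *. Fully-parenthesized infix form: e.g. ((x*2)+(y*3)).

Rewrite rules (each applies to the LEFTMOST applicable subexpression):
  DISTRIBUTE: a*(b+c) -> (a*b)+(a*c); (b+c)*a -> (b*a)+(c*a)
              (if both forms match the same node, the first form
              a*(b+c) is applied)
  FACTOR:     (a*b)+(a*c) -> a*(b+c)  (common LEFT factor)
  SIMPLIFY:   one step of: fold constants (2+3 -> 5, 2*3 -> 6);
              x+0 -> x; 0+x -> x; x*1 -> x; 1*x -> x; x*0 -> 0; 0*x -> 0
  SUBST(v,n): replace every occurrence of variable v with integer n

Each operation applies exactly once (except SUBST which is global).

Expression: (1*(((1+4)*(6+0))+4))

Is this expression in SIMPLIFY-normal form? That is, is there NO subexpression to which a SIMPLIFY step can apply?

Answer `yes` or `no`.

Answer: no

Derivation:
Expression: (1*(((1+4)*(6+0))+4))
Scanning for simplifiable subexpressions (pre-order)...
  at root: (1*(((1+4)*(6+0))+4)) (SIMPLIFIABLE)
  at R: (((1+4)*(6+0))+4) (not simplifiable)
  at RL: ((1+4)*(6+0)) (not simplifiable)
  at RLL: (1+4) (SIMPLIFIABLE)
  at RLR: (6+0) (SIMPLIFIABLE)
Found simplifiable subexpr at path root: (1*(((1+4)*(6+0))+4))
One SIMPLIFY step would give: (((1+4)*(6+0))+4)
-> NOT in normal form.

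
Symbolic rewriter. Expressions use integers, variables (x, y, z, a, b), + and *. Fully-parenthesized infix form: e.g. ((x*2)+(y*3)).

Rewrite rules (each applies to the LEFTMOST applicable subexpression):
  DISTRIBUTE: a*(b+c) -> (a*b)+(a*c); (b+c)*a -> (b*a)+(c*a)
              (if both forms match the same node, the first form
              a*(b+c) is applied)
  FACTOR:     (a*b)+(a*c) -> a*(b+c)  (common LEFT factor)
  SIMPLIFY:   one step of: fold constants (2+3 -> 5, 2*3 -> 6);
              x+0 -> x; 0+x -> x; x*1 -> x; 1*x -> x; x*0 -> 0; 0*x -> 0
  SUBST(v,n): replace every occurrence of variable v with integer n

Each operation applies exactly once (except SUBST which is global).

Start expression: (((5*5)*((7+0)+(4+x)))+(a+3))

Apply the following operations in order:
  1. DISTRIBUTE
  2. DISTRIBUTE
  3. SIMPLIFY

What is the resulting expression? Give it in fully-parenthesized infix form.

Start: (((5*5)*((7+0)+(4+x)))+(a+3))
Apply DISTRIBUTE at L (target: ((5*5)*((7+0)+(4+x)))): (((5*5)*((7+0)+(4+x)))+(a+3)) -> ((((5*5)*(7+0))+((5*5)*(4+x)))+(a+3))
Apply DISTRIBUTE at LL (target: ((5*5)*(7+0))): ((((5*5)*(7+0))+((5*5)*(4+x)))+(a+3)) -> (((((5*5)*7)+((5*5)*0))+((5*5)*(4+x)))+(a+3))
Apply SIMPLIFY at LLLL (target: (5*5)): (((((5*5)*7)+((5*5)*0))+((5*5)*(4+x)))+(a+3)) -> ((((25*7)+((5*5)*0))+((5*5)*(4+x)))+(a+3))

Answer: ((((25*7)+((5*5)*0))+((5*5)*(4+x)))+(a+3))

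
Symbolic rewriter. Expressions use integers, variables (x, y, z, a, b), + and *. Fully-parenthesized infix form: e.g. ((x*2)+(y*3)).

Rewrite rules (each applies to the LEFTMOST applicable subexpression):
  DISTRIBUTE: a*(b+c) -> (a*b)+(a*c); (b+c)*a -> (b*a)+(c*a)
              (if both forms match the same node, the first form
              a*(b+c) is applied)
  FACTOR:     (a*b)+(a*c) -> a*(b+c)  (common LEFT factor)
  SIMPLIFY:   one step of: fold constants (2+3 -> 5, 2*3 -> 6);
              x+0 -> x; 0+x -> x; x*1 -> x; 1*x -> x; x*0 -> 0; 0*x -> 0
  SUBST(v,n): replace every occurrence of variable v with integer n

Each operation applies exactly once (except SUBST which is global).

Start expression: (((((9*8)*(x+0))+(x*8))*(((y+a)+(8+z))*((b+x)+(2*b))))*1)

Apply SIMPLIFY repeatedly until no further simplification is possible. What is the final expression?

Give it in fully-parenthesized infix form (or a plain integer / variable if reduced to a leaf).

Start: (((((9*8)*(x+0))+(x*8))*(((y+a)+(8+z))*((b+x)+(2*b))))*1)
Step 1: at root: (((((9*8)*(x+0))+(x*8))*(((y+a)+(8+z))*((b+x)+(2*b))))*1) -> ((((9*8)*(x+0))+(x*8))*(((y+a)+(8+z))*((b+x)+(2*b)))); overall: (((((9*8)*(x+0))+(x*8))*(((y+a)+(8+z))*((b+x)+(2*b))))*1) -> ((((9*8)*(x+0))+(x*8))*(((y+a)+(8+z))*((b+x)+(2*b))))
Step 2: at LLL: (9*8) -> 72; overall: ((((9*8)*(x+0))+(x*8))*(((y+a)+(8+z))*((b+x)+(2*b)))) -> (((72*(x+0))+(x*8))*(((y+a)+(8+z))*((b+x)+(2*b))))
Step 3: at LLR: (x+0) -> x; overall: (((72*(x+0))+(x*8))*(((y+a)+(8+z))*((b+x)+(2*b)))) -> (((72*x)+(x*8))*(((y+a)+(8+z))*((b+x)+(2*b))))
Fixed point: (((72*x)+(x*8))*(((y+a)+(8+z))*((b+x)+(2*b))))

Answer: (((72*x)+(x*8))*(((y+a)+(8+z))*((b+x)+(2*b))))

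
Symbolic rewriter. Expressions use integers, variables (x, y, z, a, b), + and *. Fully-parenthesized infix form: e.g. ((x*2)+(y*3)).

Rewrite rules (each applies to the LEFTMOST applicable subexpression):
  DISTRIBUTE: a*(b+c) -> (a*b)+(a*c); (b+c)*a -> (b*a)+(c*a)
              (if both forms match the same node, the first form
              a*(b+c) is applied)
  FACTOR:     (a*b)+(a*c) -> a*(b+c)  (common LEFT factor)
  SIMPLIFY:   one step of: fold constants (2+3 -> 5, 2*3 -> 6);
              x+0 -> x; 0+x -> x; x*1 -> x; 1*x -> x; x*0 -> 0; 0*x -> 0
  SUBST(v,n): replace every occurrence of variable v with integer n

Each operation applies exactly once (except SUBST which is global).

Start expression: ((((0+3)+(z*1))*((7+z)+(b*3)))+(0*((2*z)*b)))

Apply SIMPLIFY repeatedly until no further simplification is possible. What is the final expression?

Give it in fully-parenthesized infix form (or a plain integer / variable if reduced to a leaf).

Start: ((((0+3)+(z*1))*((7+z)+(b*3)))+(0*((2*z)*b)))
Step 1: at LLL: (0+3) -> 3; overall: ((((0+3)+(z*1))*((7+z)+(b*3)))+(0*((2*z)*b))) -> (((3+(z*1))*((7+z)+(b*3)))+(0*((2*z)*b)))
Step 2: at LLR: (z*1) -> z; overall: (((3+(z*1))*((7+z)+(b*3)))+(0*((2*z)*b))) -> (((3+z)*((7+z)+(b*3)))+(0*((2*z)*b)))
Step 3: at R: (0*((2*z)*b)) -> 0; overall: (((3+z)*((7+z)+(b*3)))+(0*((2*z)*b))) -> (((3+z)*((7+z)+(b*3)))+0)
Step 4: at root: (((3+z)*((7+z)+(b*3)))+0) -> ((3+z)*((7+z)+(b*3))); overall: (((3+z)*((7+z)+(b*3)))+0) -> ((3+z)*((7+z)+(b*3)))
Fixed point: ((3+z)*((7+z)+(b*3)))

Answer: ((3+z)*((7+z)+(b*3)))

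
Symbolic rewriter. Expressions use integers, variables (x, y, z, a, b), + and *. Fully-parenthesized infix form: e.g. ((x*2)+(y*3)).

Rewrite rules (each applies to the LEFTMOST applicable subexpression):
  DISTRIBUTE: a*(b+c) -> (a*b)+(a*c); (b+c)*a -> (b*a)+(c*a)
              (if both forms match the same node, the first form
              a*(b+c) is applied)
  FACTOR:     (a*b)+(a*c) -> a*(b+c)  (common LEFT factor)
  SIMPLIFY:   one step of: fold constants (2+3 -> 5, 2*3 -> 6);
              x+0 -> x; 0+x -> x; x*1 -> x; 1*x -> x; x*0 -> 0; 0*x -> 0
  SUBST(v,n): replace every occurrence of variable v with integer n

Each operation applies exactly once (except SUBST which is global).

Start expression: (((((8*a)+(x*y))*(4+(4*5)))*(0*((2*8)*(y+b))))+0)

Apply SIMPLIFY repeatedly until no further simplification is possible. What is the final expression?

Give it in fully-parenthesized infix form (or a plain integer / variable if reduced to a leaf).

Start: (((((8*a)+(x*y))*(4+(4*5)))*(0*((2*8)*(y+b))))+0)
Step 1: at root: (((((8*a)+(x*y))*(4+(4*5)))*(0*((2*8)*(y+b))))+0) -> ((((8*a)+(x*y))*(4+(4*5)))*(0*((2*8)*(y+b)))); overall: (((((8*a)+(x*y))*(4+(4*5)))*(0*((2*8)*(y+b))))+0) -> ((((8*a)+(x*y))*(4+(4*5)))*(0*((2*8)*(y+b))))
Step 2: at LRR: (4*5) -> 20; overall: ((((8*a)+(x*y))*(4+(4*5)))*(0*((2*8)*(y+b)))) -> ((((8*a)+(x*y))*(4+20))*(0*((2*8)*(y+b))))
Step 3: at LR: (4+20) -> 24; overall: ((((8*a)+(x*y))*(4+20))*(0*((2*8)*(y+b)))) -> ((((8*a)+(x*y))*24)*(0*((2*8)*(y+b))))
Step 4: at R: (0*((2*8)*(y+b))) -> 0; overall: ((((8*a)+(x*y))*24)*(0*((2*8)*(y+b)))) -> ((((8*a)+(x*y))*24)*0)
Step 5: at root: ((((8*a)+(x*y))*24)*0) -> 0; overall: ((((8*a)+(x*y))*24)*0) -> 0
Fixed point: 0

Answer: 0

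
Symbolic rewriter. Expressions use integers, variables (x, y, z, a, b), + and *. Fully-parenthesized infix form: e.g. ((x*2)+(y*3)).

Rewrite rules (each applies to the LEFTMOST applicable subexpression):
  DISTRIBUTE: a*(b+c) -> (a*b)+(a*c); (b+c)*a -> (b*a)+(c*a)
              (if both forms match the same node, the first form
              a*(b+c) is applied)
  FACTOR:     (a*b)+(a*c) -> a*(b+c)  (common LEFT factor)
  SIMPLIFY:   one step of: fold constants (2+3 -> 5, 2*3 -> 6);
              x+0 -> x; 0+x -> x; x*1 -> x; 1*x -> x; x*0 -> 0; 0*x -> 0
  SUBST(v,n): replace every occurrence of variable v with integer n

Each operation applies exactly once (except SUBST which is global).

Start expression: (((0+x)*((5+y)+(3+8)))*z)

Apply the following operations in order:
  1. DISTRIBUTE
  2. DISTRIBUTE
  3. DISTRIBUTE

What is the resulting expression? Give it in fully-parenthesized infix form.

Start: (((0+x)*((5+y)+(3+8)))*z)
Apply DISTRIBUTE at L (target: ((0+x)*((5+y)+(3+8)))): (((0+x)*((5+y)+(3+8)))*z) -> ((((0+x)*(5+y))+((0+x)*(3+8)))*z)
Apply DISTRIBUTE at root (target: ((((0+x)*(5+y))+((0+x)*(3+8)))*z)): ((((0+x)*(5+y))+((0+x)*(3+8)))*z) -> ((((0+x)*(5+y))*z)+(((0+x)*(3+8))*z))
Apply DISTRIBUTE at LL (target: ((0+x)*(5+y))): ((((0+x)*(5+y))*z)+(((0+x)*(3+8))*z)) -> (((((0+x)*5)+((0+x)*y))*z)+(((0+x)*(3+8))*z))

Answer: (((((0+x)*5)+((0+x)*y))*z)+(((0+x)*(3+8))*z))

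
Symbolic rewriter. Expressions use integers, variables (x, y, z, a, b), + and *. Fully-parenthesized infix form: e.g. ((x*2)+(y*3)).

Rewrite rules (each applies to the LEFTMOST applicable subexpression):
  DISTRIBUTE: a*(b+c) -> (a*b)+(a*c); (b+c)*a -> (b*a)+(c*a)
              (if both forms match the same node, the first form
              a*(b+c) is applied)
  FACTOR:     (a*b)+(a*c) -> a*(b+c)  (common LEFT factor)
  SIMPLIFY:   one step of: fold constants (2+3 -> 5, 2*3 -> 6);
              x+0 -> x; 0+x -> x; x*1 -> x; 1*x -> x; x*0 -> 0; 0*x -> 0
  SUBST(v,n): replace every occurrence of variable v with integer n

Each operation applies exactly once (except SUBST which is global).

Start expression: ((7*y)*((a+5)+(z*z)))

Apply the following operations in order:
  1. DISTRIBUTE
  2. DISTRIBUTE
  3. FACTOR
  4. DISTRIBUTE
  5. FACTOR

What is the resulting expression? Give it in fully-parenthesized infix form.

Start: ((7*y)*((a+5)+(z*z)))
Apply DISTRIBUTE at root (target: ((7*y)*((a+5)+(z*z)))): ((7*y)*((a+5)+(z*z))) -> (((7*y)*(a+5))+((7*y)*(z*z)))
Apply DISTRIBUTE at L (target: ((7*y)*(a+5))): (((7*y)*(a+5))+((7*y)*(z*z))) -> ((((7*y)*a)+((7*y)*5))+((7*y)*(z*z)))
Apply FACTOR at L (target: (((7*y)*a)+((7*y)*5))): ((((7*y)*a)+((7*y)*5))+((7*y)*(z*z))) -> (((7*y)*(a+5))+((7*y)*(z*z)))
Apply DISTRIBUTE at L (target: ((7*y)*(a+5))): (((7*y)*(a+5))+((7*y)*(z*z))) -> ((((7*y)*a)+((7*y)*5))+((7*y)*(z*z)))
Apply FACTOR at L (target: (((7*y)*a)+((7*y)*5))): ((((7*y)*a)+((7*y)*5))+((7*y)*(z*z))) -> (((7*y)*(a+5))+((7*y)*(z*z)))

Answer: (((7*y)*(a+5))+((7*y)*(z*z)))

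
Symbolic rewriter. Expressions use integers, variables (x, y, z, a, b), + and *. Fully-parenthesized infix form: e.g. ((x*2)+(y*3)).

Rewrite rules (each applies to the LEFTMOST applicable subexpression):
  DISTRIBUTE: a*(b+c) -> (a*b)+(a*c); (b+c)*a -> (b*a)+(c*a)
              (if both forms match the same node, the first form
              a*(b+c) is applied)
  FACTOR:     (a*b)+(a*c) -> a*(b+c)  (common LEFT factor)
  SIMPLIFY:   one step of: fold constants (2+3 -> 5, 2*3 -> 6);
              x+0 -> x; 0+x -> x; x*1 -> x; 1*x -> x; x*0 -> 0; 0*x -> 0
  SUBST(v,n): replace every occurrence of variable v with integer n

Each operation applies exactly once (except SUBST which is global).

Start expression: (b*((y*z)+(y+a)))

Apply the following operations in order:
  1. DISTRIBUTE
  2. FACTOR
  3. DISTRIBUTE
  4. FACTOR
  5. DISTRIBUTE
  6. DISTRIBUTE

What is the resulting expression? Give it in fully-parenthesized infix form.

Answer: ((b*(y*z))+((b*y)+(b*a)))

Derivation:
Start: (b*((y*z)+(y+a)))
Apply DISTRIBUTE at root (target: (b*((y*z)+(y+a)))): (b*((y*z)+(y+a))) -> ((b*(y*z))+(b*(y+a)))
Apply FACTOR at root (target: ((b*(y*z))+(b*(y+a)))): ((b*(y*z))+(b*(y+a))) -> (b*((y*z)+(y+a)))
Apply DISTRIBUTE at root (target: (b*((y*z)+(y+a)))): (b*((y*z)+(y+a))) -> ((b*(y*z))+(b*(y+a)))
Apply FACTOR at root (target: ((b*(y*z))+(b*(y+a)))): ((b*(y*z))+(b*(y+a))) -> (b*((y*z)+(y+a)))
Apply DISTRIBUTE at root (target: (b*((y*z)+(y+a)))): (b*((y*z)+(y+a))) -> ((b*(y*z))+(b*(y+a)))
Apply DISTRIBUTE at R (target: (b*(y+a))): ((b*(y*z))+(b*(y+a))) -> ((b*(y*z))+((b*y)+(b*a)))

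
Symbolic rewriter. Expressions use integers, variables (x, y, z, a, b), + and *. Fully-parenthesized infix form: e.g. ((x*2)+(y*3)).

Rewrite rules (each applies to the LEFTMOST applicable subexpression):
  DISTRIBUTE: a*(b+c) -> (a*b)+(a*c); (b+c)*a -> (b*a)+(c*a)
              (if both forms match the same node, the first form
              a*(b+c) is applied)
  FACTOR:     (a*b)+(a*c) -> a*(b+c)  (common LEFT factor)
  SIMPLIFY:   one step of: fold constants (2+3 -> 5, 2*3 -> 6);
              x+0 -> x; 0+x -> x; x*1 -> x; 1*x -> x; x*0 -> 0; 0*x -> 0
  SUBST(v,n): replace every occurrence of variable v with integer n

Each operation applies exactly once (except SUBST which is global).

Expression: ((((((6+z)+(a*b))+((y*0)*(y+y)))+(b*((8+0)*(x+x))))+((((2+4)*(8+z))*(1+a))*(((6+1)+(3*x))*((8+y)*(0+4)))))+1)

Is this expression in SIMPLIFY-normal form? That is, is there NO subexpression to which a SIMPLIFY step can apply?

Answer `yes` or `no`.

Expression: ((((((6+z)+(a*b))+((y*0)*(y+y)))+(b*((8+0)*(x+x))))+((((2+4)*(8+z))*(1+a))*(((6+1)+(3*x))*((8+y)*(0+4)))))+1)
Scanning for simplifiable subexpressions (pre-order)...
  at root: ((((((6+z)+(a*b))+((y*0)*(y+y)))+(b*((8+0)*(x+x))))+((((2+4)*(8+z))*(1+a))*(((6+1)+(3*x))*((8+y)*(0+4)))))+1) (not simplifiable)
  at L: (((((6+z)+(a*b))+((y*0)*(y+y)))+(b*((8+0)*(x+x))))+((((2+4)*(8+z))*(1+a))*(((6+1)+(3*x))*((8+y)*(0+4))))) (not simplifiable)
  at LL: ((((6+z)+(a*b))+((y*0)*(y+y)))+(b*((8+0)*(x+x)))) (not simplifiable)
  at LLL: (((6+z)+(a*b))+((y*0)*(y+y))) (not simplifiable)
  at LLLL: ((6+z)+(a*b)) (not simplifiable)
  at LLLLL: (6+z) (not simplifiable)
  at LLLLR: (a*b) (not simplifiable)
  at LLLR: ((y*0)*(y+y)) (not simplifiable)
  at LLLRL: (y*0) (SIMPLIFIABLE)
  at LLLRR: (y+y) (not simplifiable)
  at LLR: (b*((8+0)*(x+x))) (not simplifiable)
  at LLRR: ((8+0)*(x+x)) (not simplifiable)
  at LLRRL: (8+0) (SIMPLIFIABLE)
  at LLRRR: (x+x) (not simplifiable)
  at LR: ((((2+4)*(8+z))*(1+a))*(((6+1)+(3*x))*((8+y)*(0+4)))) (not simplifiable)
  at LRL: (((2+4)*(8+z))*(1+a)) (not simplifiable)
  at LRLL: ((2+4)*(8+z)) (not simplifiable)
  at LRLLL: (2+4) (SIMPLIFIABLE)
  at LRLLR: (8+z) (not simplifiable)
  at LRLR: (1+a) (not simplifiable)
  at LRR: (((6+1)+(3*x))*((8+y)*(0+4))) (not simplifiable)
  at LRRL: ((6+1)+(3*x)) (not simplifiable)
  at LRRLL: (6+1) (SIMPLIFIABLE)
  at LRRLR: (3*x) (not simplifiable)
  at LRRR: ((8+y)*(0+4)) (not simplifiable)
  at LRRRL: (8+y) (not simplifiable)
  at LRRRR: (0+4) (SIMPLIFIABLE)
Found simplifiable subexpr at path LLLRL: (y*0)
One SIMPLIFY step would give: ((((((6+z)+(a*b))+(0*(y+y)))+(b*((8+0)*(x+x))))+((((2+4)*(8+z))*(1+a))*(((6+1)+(3*x))*((8+y)*(0+4)))))+1)
-> NOT in normal form.

Answer: no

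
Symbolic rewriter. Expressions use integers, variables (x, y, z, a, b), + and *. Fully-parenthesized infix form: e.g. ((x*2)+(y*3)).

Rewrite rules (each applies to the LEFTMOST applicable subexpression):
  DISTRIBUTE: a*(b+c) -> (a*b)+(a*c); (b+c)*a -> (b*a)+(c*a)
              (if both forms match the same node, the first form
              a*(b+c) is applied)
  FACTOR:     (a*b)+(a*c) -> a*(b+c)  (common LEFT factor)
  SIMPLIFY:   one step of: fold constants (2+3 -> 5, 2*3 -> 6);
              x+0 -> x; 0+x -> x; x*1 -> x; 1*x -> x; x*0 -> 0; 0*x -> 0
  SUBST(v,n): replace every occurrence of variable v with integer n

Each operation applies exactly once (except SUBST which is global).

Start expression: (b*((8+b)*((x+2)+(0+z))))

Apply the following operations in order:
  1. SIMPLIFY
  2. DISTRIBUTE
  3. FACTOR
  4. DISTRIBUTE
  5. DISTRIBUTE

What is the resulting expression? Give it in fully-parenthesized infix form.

Answer: ((b*((8+b)*(x+2)))+(b*((8+b)*z)))

Derivation:
Start: (b*((8+b)*((x+2)+(0+z))))
Apply SIMPLIFY at RRR (target: (0+z)): (b*((8+b)*((x+2)+(0+z)))) -> (b*((8+b)*((x+2)+z)))
Apply DISTRIBUTE at R (target: ((8+b)*((x+2)+z))): (b*((8+b)*((x+2)+z))) -> (b*(((8+b)*(x+2))+((8+b)*z)))
Apply FACTOR at R (target: (((8+b)*(x+2))+((8+b)*z))): (b*(((8+b)*(x+2))+((8+b)*z))) -> (b*((8+b)*((x+2)+z)))
Apply DISTRIBUTE at R (target: ((8+b)*((x+2)+z))): (b*((8+b)*((x+2)+z))) -> (b*(((8+b)*(x+2))+((8+b)*z)))
Apply DISTRIBUTE at root (target: (b*(((8+b)*(x+2))+((8+b)*z)))): (b*(((8+b)*(x+2))+((8+b)*z))) -> ((b*((8+b)*(x+2)))+(b*((8+b)*z)))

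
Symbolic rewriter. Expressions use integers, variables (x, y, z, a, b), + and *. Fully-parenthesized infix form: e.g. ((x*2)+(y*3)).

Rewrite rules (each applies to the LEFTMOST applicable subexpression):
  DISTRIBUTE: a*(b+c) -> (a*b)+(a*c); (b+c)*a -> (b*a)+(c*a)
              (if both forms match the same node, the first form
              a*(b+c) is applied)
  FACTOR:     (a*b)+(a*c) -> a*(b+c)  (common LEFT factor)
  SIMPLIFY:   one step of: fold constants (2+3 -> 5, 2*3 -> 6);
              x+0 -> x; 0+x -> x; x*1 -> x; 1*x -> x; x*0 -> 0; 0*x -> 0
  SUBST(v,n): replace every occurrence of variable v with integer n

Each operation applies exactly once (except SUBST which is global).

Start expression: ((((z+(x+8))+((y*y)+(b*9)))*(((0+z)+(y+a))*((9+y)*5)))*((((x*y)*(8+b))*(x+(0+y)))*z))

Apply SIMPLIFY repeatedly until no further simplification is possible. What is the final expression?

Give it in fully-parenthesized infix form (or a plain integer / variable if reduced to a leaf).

Start: ((((z+(x+8))+((y*y)+(b*9)))*(((0+z)+(y+a))*((9+y)*5)))*((((x*y)*(8+b))*(x+(0+y)))*z))
Step 1: at LRLL: (0+z) -> z; overall: ((((z+(x+8))+((y*y)+(b*9)))*(((0+z)+(y+a))*((9+y)*5)))*((((x*y)*(8+b))*(x+(0+y)))*z)) -> ((((z+(x+8))+((y*y)+(b*9)))*((z+(y+a))*((9+y)*5)))*((((x*y)*(8+b))*(x+(0+y)))*z))
Step 2: at RLRR: (0+y) -> y; overall: ((((z+(x+8))+((y*y)+(b*9)))*((z+(y+a))*((9+y)*5)))*((((x*y)*(8+b))*(x+(0+y)))*z)) -> ((((z+(x+8))+((y*y)+(b*9)))*((z+(y+a))*((9+y)*5)))*((((x*y)*(8+b))*(x+y))*z))
Fixed point: ((((z+(x+8))+((y*y)+(b*9)))*((z+(y+a))*((9+y)*5)))*((((x*y)*(8+b))*(x+y))*z))

Answer: ((((z+(x+8))+((y*y)+(b*9)))*((z+(y+a))*((9+y)*5)))*((((x*y)*(8+b))*(x+y))*z))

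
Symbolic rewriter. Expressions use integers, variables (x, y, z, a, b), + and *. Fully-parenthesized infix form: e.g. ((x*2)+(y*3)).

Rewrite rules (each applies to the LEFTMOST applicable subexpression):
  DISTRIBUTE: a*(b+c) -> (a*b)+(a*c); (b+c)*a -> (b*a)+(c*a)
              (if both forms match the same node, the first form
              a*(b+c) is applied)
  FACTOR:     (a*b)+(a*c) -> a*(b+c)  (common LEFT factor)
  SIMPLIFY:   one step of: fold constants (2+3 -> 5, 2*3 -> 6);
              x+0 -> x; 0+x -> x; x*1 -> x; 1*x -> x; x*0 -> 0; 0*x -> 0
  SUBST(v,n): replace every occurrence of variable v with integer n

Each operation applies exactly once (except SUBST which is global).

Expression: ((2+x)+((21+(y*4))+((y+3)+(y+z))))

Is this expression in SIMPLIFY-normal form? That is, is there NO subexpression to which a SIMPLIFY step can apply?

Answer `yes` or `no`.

Answer: yes

Derivation:
Expression: ((2+x)+((21+(y*4))+((y+3)+(y+z))))
Scanning for simplifiable subexpressions (pre-order)...
  at root: ((2+x)+((21+(y*4))+((y+3)+(y+z)))) (not simplifiable)
  at L: (2+x) (not simplifiable)
  at R: ((21+(y*4))+((y+3)+(y+z))) (not simplifiable)
  at RL: (21+(y*4)) (not simplifiable)
  at RLR: (y*4) (not simplifiable)
  at RR: ((y+3)+(y+z)) (not simplifiable)
  at RRL: (y+3) (not simplifiable)
  at RRR: (y+z) (not simplifiable)
Result: no simplifiable subexpression found -> normal form.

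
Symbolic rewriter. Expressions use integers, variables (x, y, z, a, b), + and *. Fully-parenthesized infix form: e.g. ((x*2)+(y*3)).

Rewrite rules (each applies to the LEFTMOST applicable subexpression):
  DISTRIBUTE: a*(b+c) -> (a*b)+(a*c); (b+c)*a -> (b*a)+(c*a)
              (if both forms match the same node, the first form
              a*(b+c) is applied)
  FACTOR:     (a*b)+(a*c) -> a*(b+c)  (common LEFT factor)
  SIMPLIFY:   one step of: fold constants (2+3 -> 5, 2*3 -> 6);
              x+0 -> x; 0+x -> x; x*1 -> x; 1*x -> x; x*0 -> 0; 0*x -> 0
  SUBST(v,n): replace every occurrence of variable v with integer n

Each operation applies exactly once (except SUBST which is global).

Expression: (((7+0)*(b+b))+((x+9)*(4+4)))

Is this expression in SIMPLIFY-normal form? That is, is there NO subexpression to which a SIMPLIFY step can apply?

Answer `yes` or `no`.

Expression: (((7+0)*(b+b))+((x+9)*(4+4)))
Scanning for simplifiable subexpressions (pre-order)...
  at root: (((7+0)*(b+b))+((x+9)*(4+4))) (not simplifiable)
  at L: ((7+0)*(b+b)) (not simplifiable)
  at LL: (7+0) (SIMPLIFIABLE)
  at LR: (b+b) (not simplifiable)
  at R: ((x+9)*(4+4)) (not simplifiable)
  at RL: (x+9) (not simplifiable)
  at RR: (4+4) (SIMPLIFIABLE)
Found simplifiable subexpr at path LL: (7+0)
One SIMPLIFY step would give: ((7*(b+b))+((x+9)*(4+4)))
-> NOT in normal form.

Answer: no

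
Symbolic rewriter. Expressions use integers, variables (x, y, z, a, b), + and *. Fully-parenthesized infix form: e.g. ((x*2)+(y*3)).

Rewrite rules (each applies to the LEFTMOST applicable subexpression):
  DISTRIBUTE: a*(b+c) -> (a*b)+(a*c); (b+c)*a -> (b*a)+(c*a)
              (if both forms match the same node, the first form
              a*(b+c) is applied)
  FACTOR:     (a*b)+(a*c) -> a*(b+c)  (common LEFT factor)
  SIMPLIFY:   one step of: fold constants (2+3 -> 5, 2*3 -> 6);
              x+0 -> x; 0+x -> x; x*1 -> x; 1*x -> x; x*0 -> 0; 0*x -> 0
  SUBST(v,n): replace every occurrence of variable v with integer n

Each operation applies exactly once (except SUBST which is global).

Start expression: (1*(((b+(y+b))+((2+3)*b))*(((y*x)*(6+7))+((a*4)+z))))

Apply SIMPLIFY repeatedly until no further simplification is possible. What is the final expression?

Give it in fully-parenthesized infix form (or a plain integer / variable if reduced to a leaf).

Answer: (((b+(y+b))+(5*b))*(((y*x)*13)+((a*4)+z)))

Derivation:
Start: (1*(((b+(y+b))+((2+3)*b))*(((y*x)*(6+7))+((a*4)+z))))
Step 1: at root: (1*(((b+(y+b))+((2+3)*b))*(((y*x)*(6+7))+((a*4)+z)))) -> (((b+(y+b))+((2+3)*b))*(((y*x)*(6+7))+((a*4)+z))); overall: (1*(((b+(y+b))+((2+3)*b))*(((y*x)*(6+7))+((a*4)+z)))) -> (((b+(y+b))+((2+3)*b))*(((y*x)*(6+7))+((a*4)+z)))
Step 2: at LRL: (2+3) -> 5; overall: (((b+(y+b))+((2+3)*b))*(((y*x)*(6+7))+((a*4)+z))) -> (((b+(y+b))+(5*b))*(((y*x)*(6+7))+((a*4)+z)))
Step 3: at RLR: (6+7) -> 13; overall: (((b+(y+b))+(5*b))*(((y*x)*(6+7))+((a*4)+z))) -> (((b+(y+b))+(5*b))*(((y*x)*13)+((a*4)+z)))
Fixed point: (((b+(y+b))+(5*b))*(((y*x)*13)+((a*4)+z)))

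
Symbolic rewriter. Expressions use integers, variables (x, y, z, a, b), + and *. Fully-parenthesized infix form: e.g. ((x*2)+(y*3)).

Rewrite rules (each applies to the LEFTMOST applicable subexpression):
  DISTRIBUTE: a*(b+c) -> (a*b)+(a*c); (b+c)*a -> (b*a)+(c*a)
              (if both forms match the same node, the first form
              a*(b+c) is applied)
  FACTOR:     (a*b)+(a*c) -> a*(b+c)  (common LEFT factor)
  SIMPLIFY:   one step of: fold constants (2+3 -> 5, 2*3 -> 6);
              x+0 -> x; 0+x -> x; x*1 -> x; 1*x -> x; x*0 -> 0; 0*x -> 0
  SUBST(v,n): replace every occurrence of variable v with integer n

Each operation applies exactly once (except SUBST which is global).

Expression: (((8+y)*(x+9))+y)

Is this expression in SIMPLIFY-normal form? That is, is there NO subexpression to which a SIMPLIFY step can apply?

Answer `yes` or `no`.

Expression: (((8+y)*(x+9))+y)
Scanning for simplifiable subexpressions (pre-order)...
  at root: (((8+y)*(x+9))+y) (not simplifiable)
  at L: ((8+y)*(x+9)) (not simplifiable)
  at LL: (8+y) (not simplifiable)
  at LR: (x+9) (not simplifiable)
Result: no simplifiable subexpression found -> normal form.

Answer: yes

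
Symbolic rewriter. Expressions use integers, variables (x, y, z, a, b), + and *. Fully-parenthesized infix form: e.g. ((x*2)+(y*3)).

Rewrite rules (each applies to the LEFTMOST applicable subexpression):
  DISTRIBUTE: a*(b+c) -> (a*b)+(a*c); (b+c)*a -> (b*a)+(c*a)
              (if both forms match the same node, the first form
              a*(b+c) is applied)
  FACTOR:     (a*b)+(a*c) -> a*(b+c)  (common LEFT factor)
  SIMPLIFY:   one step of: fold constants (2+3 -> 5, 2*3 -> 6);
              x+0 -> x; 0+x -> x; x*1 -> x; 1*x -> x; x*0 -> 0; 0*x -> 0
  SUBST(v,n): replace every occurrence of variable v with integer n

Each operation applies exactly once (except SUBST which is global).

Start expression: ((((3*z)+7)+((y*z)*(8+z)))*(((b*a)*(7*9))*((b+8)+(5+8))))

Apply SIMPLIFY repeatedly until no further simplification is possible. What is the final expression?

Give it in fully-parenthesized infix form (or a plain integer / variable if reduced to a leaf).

Start: ((((3*z)+7)+((y*z)*(8+z)))*(((b*a)*(7*9))*((b+8)+(5+8))))
Step 1: at RLR: (7*9) -> 63; overall: ((((3*z)+7)+((y*z)*(8+z)))*(((b*a)*(7*9))*((b+8)+(5+8)))) -> ((((3*z)+7)+((y*z)*(8+z)))*(((b*a)*63)*((b+8)+(5+8))))
Step 2: at RRR: (5+8) -> 13; overall: ((((3*z)+7)+((y*z)*(8+z)))*(((b*a)*63)*((b+8)+(5+8)))) -> ((((3*z)+7)+((y*z)*(8+z)))*(((b*a)*63)*((b+8)+13)))
Fixed point: ((((3*z)+7)+((y*z)*(8+z)))*(((b*a)*63)*((b+8)+13)))

Answer: ((((3*z)+7)+((y*z)*(8+z)))*(((b*a)*63)*((b+8)+13)))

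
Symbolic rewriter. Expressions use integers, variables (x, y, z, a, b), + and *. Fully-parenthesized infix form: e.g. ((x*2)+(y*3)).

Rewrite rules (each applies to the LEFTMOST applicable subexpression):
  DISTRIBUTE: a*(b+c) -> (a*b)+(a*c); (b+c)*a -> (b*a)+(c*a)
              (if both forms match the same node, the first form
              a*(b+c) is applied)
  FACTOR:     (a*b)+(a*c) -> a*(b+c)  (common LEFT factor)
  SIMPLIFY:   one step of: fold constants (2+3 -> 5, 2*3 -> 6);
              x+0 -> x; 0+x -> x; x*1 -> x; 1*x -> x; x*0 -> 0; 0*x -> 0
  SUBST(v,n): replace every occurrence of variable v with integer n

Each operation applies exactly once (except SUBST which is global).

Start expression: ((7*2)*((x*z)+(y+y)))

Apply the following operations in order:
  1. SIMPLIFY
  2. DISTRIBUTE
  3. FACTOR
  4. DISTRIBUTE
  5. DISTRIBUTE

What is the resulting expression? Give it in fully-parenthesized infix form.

Answer: ((14*(x*z))+((14*y)+(14*y)))

Derivation:
Start: ((7*2)*((x*z)+(y+y)))
Apply SIMPLIFY at L (target: (7*2)): ((7*2)*((x*z)+(y+y))) -> (14*((x*z)+(y+y)))
Apply DISTRIBUTE at root (target: (14*((x*z)+(y+y)))): (14*((x*z)+(y+y))) -> ((14*(x*z))+(14*(y+y)))
Apply FACTOR at root (target: ((14*(x*z))+(14*(y+y)))): ((14*(x*z))+(14*(y+y))) -> (14*((x*z)+(y+y)))
Apply DISTRIBUTE at root (target: (14*((x*z)+(y+y)))): (14*((x*z)+(y+y))) -> ((14*(x*z))+(14*(y+y)))
Apply DISTRIBUTE at R (target: (14*(y+y))): ((14*(x*z))+(14*(y+y))) -> ((14*(x*z))+((14*y)+(14*y)))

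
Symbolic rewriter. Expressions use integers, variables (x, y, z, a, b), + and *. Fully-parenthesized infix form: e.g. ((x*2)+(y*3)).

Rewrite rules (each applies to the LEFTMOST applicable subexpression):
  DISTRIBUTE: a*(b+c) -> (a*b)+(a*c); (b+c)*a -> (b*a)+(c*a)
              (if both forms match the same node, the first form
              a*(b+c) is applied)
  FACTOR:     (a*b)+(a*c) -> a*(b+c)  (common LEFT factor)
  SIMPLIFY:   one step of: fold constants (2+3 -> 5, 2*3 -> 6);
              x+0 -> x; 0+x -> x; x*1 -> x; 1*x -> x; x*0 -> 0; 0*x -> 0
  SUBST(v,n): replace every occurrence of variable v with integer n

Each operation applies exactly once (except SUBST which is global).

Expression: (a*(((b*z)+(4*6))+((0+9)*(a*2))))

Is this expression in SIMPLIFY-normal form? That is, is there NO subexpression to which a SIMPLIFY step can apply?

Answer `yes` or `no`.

Answer: no

Derivation:
Expression: (a*(((b*z)+(4*6))+((0+9)*(a*2))))
Scanning for simplifiable subexpressions (pre-order)...
  at root: (a*(((b*z)+(4*6))+((0+9)*(a*2)))) (not simplifiable)
  at R: (((b*z)+(4*6))+((0+9)*(a*2))) (not simplifiable)
  at RL: ((b*z)+(4*6)) (not simplifiable)
  at RLL: (b*z) (not simplifiable)
  at RLR: (4*6) (SIMPLIFIABLE)
  at RR: ((0+9)*(a*2)) (not simplifiable)
  at RRL: (0+9) (SIMPLIFIABLE)
  at RRR: (a*2) (not simplifiable)
Found simplifiable subexpr at path RLR: (4*6)
One SIMPLIFY step would give: (a*(((b*z)+24)+((0+9)*(a*2))))
-> NOT in normal form.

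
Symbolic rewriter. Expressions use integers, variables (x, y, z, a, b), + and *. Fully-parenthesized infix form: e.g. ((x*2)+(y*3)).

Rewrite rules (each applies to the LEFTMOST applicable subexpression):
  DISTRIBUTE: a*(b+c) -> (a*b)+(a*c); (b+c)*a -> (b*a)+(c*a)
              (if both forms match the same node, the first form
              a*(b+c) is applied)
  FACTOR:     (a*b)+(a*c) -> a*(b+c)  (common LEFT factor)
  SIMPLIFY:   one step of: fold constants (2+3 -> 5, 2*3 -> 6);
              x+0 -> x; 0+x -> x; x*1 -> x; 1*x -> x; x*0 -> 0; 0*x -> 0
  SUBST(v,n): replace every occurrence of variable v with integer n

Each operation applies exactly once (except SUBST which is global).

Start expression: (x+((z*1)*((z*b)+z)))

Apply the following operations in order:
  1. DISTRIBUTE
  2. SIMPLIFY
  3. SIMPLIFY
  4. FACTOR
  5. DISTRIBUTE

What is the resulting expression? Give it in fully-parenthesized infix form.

Answer: (x+((z*(z*b))+(z*z)))

Derivation:
Start: (x+((z*1)*((z*b)+z)))
Apply DISTRIBUTE at R (target: ((z*1)*((z*b)+z))): (x+((z*1)*((z*b)+z))) -> (x+(((z*1)*(z*b))+((z*1)*z)))
Apply SIMPLIFY at RLL (target: (z*1)): (x+(((z*1)*(z*b))+((z*1)*z))) -> (x+((z*(z*b))+((z*1)*z)))
Apply SIMPLIFY at RRL (target: (z*1)): (x+((z*(z*b))+((z*1)*z))) -> (x+((z*(z*b))+(z*z)))
Apply FACTOR at R (target: ((z*(z*b))+(z*z))): (x+((z*(z*b))+(z*z))) -> (x+(z*((z*b)+z)))
Apply DISTRIBUTE at R (target: (z*((z*b)+z))): (x+(z*((z*b)+z))) -> (x+((z*(z*b))+(z*z)))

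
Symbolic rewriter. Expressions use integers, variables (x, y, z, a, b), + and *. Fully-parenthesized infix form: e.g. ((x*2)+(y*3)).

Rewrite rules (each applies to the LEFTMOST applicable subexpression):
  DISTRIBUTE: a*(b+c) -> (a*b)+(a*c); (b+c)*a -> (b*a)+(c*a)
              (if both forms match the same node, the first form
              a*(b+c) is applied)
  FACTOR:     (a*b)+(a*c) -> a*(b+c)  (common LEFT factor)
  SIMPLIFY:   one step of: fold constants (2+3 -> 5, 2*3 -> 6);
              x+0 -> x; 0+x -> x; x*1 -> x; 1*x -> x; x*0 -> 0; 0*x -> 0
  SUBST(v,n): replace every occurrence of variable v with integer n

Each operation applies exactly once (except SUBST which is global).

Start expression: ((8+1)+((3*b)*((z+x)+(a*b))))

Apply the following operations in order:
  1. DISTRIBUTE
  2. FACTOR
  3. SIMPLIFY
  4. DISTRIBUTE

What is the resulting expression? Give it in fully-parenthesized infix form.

Start: ((8+1)+((3*b)*((z+x)+(a*b))))
Apply DISTRIBUTE at R (target: ((3*b)*((z+x)+(a*b)))): ((8+1)+((3*b)*((z+x)+(a*b)))) -> ((8+1)+(((3*b)*(z+x))+((3*b)*(a*b))))
Apply FACTOR at R (target: (((3*b)*(z+x))+((3*b)*(a*b)))): ((8+1)+(((3*b)*(z+x))+((3*b)*(a*b)))) -> ((8+1)+((3*b)*((z+x)+(a*b))))
Apply SIMPLIFY at L (target: (8+1)): ((8+1)+((3*b)*((z+x)+(a*b)))) -> (9+((3*b)*((z+x)+(a*b))))
Apply DISTRIBUTE at R (target: ((3*b)*((z+x)+(a*b)))): (9+((3*b)*((z+x)+(a*b)))) -> (9+(((3*b)*(z+x))+((3*b)*(a*b))))

Answer: (9+(((3*b)*(z+x))+((3*b)*(a*b))))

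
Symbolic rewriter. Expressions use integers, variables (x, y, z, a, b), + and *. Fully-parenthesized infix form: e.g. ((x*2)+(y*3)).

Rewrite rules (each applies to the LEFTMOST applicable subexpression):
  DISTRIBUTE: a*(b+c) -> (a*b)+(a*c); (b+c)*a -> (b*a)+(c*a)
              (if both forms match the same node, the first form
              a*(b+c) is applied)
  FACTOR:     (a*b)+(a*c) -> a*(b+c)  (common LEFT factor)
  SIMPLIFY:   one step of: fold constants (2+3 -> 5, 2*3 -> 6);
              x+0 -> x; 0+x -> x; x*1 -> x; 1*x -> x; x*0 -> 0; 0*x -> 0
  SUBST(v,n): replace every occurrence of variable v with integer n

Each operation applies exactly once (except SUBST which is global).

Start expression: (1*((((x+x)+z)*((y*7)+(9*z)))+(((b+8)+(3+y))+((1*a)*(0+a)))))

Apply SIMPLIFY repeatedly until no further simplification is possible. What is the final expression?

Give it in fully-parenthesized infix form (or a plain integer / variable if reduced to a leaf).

Answer: ((((x+x)+z)*((y*7)+(9*z)))+(((b+8)+(3+y))+(a*a)))

Derivation:
Start: (1*((((x+x)+z)*((y*7)+(9*z)))+(((b+8)+(3+y))+((1*a)*(0+a)))))
Step 1: at root: (1*((((x+x)+z)*((y*7)+(9*z)))+(((b+8)+(3+y))+((1*a)*(0+a))))) -> ((((x+x)+z)*((y*7)+(9*z)))+(((b+8)+(3+y))+((1*a)*(0+a)))); overall: (1*((((x+x)+z)*((y*7)+(9*z)))+(((b+8)+(3+y))+((1*a)*(0+a))))) -> ((((x+x)+z)*((y*7)+(9*z)))+(((b+8)+(3+y))+((1*a)*(0+a))))
Step 2: at RRL: (1*a) -> a; overall: ((((x+x)+z)*((y*7)+(9*z)))+(((b+8)+(3+y))+((1*a)*(0+a)))) -> ((((x+x)+z)*((y*7)+(9*z)))+(((b+8)+(3+y))+(a*(0+a))))
Step 3: at RRR: (0+a) -> a; overall: ((((x+x)+z)*((y*7)+(9*z)))+(((b+8)+(3+y))+(a*(0+a)))) -> ((((x+x)+z)*((y*7)+(9*z)))+(((b+8)+(3+y))+(a*a)))
Fixed point: ((((x+x)+z)*((y*7)+(9*z)))+(((b+8)+(3+y))+(a*a)))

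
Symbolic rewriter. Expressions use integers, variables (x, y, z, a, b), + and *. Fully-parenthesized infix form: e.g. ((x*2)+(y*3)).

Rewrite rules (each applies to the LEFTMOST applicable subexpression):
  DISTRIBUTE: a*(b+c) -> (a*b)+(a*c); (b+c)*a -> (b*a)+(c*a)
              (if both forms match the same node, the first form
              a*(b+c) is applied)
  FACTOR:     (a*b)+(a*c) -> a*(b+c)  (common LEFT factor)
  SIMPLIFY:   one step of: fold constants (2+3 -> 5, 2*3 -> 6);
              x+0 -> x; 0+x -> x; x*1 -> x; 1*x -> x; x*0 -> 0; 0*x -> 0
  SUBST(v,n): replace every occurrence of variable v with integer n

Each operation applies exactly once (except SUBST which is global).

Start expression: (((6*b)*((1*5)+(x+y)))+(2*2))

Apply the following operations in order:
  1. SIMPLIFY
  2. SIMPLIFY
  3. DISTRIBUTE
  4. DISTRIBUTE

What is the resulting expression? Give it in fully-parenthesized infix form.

Start: (((6*b)*((1*5)+(x+y)))+(2*2))
Apply SIMPLIFY at LRL (target: (1*5)): (((6*b)*((1*5)+(x+y)))+(2*2)) -> (((6*b)*(5+(x+y)))+(2*2))
Apply SIMPLIFY at R (target: (2*2)): (((6*b)*(5+(x+y)))+(2*2)) -> (((6*b)*(5+(x+y)))+4)
Apply DISTRIBUTE at L (target: ((6*b)*(5+(x+y)))): (((6*b)*(5+(x+y)))+4) -> ((((6*b)*5)+((6*b)*(x+y)))+4)
Apply DISTRIBUTE at LR (target: ((6*b)*(x+y))): ((((6*b)*5)+((6*b)*(x+y)))+4) -> ((((6*b)*5)+(((6*b)*x)+((6*b)*y)))+4)

Answer: ((((6*b)*5)+(((6*b)*x)+((6*b)*y)))+4)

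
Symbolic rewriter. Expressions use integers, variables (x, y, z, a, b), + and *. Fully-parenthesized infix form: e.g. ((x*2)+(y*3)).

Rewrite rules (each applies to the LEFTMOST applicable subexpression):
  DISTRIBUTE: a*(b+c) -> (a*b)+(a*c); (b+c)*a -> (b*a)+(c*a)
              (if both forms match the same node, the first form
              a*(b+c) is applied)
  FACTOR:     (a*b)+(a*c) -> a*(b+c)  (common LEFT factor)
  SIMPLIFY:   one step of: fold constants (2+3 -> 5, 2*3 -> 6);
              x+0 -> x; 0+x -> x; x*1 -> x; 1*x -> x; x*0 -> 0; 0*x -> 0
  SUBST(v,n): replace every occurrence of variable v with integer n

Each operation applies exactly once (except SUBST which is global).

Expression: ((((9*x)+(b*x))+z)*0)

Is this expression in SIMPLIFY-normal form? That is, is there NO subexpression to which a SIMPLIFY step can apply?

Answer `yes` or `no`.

Expression: ((((9*x)+(b*x))+z)*0)
Scanning for simplifiable subexpressions (pre-order)...
  at root: ((((9*x)+(b*x))+z)*0) (SIMPLIFIABLE)
  at L: (((9*x)+(b*x))+z) (not simplifiable)
  at LL: ((9*x)+(b*x)) (not simplifiable)
  at LLL: (9*x) (not simplifiable)
  at LLR: (b*x) (not simplifiable)
Found simplifiable subexpr at path root: ((((9*x)+(b*x))+z)*0)
One SIMPLIFY step would give: 0
-> NOT in normal form.

Answer: no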